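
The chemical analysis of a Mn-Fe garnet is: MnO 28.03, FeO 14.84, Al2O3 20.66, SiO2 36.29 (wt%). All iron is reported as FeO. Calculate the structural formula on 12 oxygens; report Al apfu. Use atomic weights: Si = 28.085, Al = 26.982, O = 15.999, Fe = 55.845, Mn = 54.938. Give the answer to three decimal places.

2.012 Al apfu

28.03 wt% MnO ÷ 70.937 g/mol = 0.39514 mol, giving 0.39514 Mn and 0.39514 O.
14.84 wt% FeO ÷ 71.844 g/mol = 0.20656 mol, giving 0.20656 Fe and 0.20656 O.
20.66 wt% Al2O3 ÷ 101.961 g/mol = 0.20263 mol, giving 0.40526 Al and 0.60789 O.
36.29 wt% SiO2 ÷ 60.083 g/mol = 0.60400 mol, giving 0.60400 Si and 1.20800 O.
Oxygen sums to 2.41759; scaling by 12/2.41759 = 4.96362 puts the formula on 12 O.
Al: 0.40526 × 4.96362 = 2.012 atoms per formula unit.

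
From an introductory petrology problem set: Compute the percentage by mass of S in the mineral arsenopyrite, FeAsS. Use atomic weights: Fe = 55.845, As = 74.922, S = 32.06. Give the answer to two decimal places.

M(FeAsS) = 162.827 g/mol.
S contributes 1 × 32.06 = 32.060 g per mole.
32.060/162.827 = 0.1969 → 19.69%.

19.69 weight percent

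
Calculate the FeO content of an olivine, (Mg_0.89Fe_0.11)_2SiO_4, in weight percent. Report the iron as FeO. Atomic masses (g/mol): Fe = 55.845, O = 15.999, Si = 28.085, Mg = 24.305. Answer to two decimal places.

10.71 wt%

M((Mg_0.89Fe_0.11)_2SiO_4) = 147.630 g/mol; M(FeO) = 71.844 g/mol.
Moles FeO per formula unit = 0.22 Fe ÷ 1 = 0.2200.
FeO fraction = (0.2200 × 71.844) / 147.630 = 15.806/147.630 = 0.1071.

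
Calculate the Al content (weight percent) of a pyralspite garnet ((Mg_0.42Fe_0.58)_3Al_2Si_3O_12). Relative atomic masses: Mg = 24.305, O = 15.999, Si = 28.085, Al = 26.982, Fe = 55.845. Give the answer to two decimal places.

11.78 weight percent

Formula mass = 1.26×24.305 + 1.74×55.845 + 2×26.982 + 3×28.085 + 12×15.999 = 458.002 g/mol, of which 53.964 g is Al.
So Al makes up 53.964/458.002 = 0.1178 of the mass, i.e. 11.78%.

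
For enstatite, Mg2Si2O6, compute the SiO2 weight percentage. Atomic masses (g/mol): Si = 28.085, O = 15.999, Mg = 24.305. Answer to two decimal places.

M(Mg2Si2O6) = 200.774 g/mol; M(SiO2) = 60.083 g/mol.
Moles SiO2 per formula unit = 2 Si ÷ 1 = 2.0000.
SiO2 fraction = (2.0000 × 60.083) / 200.774 = 120.166/200.774 = 0.5985.

59.85 wt%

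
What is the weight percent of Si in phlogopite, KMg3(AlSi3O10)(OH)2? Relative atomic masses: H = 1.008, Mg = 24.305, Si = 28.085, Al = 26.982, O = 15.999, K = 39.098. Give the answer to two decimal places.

20.19 weight percent

Formula mass = 1*39.098 + 3*24.305 + 1*26.982 + 3*28.085 + 12*15.999 + 2*1.008 = 417.254 g/mol, of which 84.255 g is Si.
So Si makes up 84.255/417.254 = 0.2019 of the mass, i.e. 20.19%.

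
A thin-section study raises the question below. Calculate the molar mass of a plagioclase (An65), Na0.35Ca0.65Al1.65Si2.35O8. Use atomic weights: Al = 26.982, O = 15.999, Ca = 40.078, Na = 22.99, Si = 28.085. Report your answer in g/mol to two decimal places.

272.61 g/mol

The formula mass is the sum 0.35·22.99 + 0.65·40.078 + 1.65·26.982 + 2.35·28.085 + 8·15.999.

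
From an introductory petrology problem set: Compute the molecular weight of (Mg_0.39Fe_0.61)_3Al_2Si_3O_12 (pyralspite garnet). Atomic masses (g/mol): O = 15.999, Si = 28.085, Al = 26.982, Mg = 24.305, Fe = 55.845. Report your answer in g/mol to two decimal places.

M = 1.17·24.305 + 1.83·55.845 + 2·26.982 + 3·28.085 + 12·15.999

460.84 g/mol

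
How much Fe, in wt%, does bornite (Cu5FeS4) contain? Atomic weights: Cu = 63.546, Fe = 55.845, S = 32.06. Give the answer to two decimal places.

M(Cu5FeS4) = 501.815 g/mol.
Fe contributes 1 × 55.845 = 55.845 g per mole.
55.845/501.815 = 0.1113 → 11.13%.

11.13 wt%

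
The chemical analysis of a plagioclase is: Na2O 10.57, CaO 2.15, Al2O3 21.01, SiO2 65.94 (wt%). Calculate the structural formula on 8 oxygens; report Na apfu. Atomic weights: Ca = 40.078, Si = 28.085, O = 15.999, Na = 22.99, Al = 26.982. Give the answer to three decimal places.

Na2O (M=61.979): mol = 0.17054; Na = 0.34108, O = 0.17054.
CaO (M=56.077): mol = 0.03834; Ca = 0.03834, O = 0.03834.
Al2O3 (M=101.961): mol = 0.20606; Al = 0.41212, O = 0.61818.
SiO2 (M=60.083): mol = 1.09748; Si = 1.09748, O = 2.19496.
ΣO = 3.02202; factor = 8/ΣO = 2.64724.
Na apfu = 0.34108 × 2.64724 = 0.903.

0.903 Na apfu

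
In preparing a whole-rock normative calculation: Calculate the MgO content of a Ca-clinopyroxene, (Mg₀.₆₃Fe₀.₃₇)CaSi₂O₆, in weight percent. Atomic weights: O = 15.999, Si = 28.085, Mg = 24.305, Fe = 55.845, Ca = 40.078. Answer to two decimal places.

Formula mass = 228.217 g/mol.
0.63 Mg → 0.6300 mol MgO per formula unit; M(MgO) = 40.304, so MgO mass = 25.392 g.
25.392/228.217 × 100 = 11.13 wt%.

11.13 wt%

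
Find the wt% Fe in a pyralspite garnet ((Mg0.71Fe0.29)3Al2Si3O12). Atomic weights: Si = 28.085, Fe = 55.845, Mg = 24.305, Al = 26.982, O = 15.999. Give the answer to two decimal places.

Molar mass of (Mg0.71Fe0.29)3Al2Si3O12: 2.13×24.305 + 0.87×55.845 + 2×26.982 + 3×28.085 + 12×15.999 = 430.562 g/mol.
Mass of Fe per formula unit: 0.87 × 55.845 = 48.585 g.
Weight fraction Fe = 48.585 / 430.562 = 0.1128.

11.28 wt%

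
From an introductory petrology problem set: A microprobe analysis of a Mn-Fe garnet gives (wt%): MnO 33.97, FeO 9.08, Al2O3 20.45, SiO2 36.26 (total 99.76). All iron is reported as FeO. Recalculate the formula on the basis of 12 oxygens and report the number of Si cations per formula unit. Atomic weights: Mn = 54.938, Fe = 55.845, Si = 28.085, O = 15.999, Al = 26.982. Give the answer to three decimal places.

3.000 Si apfu

MnO: 33.97/70.937 = 0.47888 mol → 0.47888 mol Mn, 0.47888 mol O.
FeO: 9.08/71.844 = 0.12638 mol → 0.12638 mol Fe, 0.12638 mol O.
Al2O3: 20.45/101.961 = 0.20057 mol → 0.40114 mol Al, 0.60171 mol O.
SiO2: 36.26/60.083 = 0.60350 mol → 0.60350 mol Si, 1.20700 mol O.
Total oxygen = 2.41397 mol. Normalization factor = 12/2.41397 = 4.97106.
Si per 12 O = 0.60350 × 4.97106 = 3.000.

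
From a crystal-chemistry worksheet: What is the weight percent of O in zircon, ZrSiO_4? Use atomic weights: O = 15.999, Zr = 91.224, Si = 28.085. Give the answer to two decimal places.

Formula mass = 1·91.224 + 1·28.085 + 4·15.999 = 183.305 g/mol, of which 63.996 g is O.
So O makes up 63.996/183.305 = 0.3491 of the mass, i.e. 34.91%.

34.91 wt%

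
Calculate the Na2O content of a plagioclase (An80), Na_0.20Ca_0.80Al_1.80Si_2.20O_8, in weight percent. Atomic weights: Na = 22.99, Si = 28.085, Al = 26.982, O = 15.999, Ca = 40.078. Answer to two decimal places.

2.25 wt%

M(Na_0.20Ca_0.80Al_1.80Si_2.20O_8) = 275.007 g/mol; M(Na2O) = 61.979 g/mol.
Moles Na2O per formula unit = 0.20 Na ÷ 2 = 0.1000.
Na2O fraction = (0.1000 × 61.979) / 275.007 = 6.198/275.007 = 0.0225.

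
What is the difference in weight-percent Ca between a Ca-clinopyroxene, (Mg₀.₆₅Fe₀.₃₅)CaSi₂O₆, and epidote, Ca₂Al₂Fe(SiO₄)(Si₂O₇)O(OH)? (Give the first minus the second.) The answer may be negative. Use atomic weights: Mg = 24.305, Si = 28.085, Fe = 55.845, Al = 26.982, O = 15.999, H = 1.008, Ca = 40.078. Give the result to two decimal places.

M((Mg₀.₆₅Fe₀.₃₅)CaSi₂O₆) = 227.586 g/mol, so wt% Ca = 40.078/227.586 × 100 = 17.61%.
M(Ca₂Al₂Fe(SiO₄)(Si₂O₇)O(OH)) = 483.215 g/mol, so wt% Ca = 80.156/483.215 × 100 = 16.59%.
17.61 − 16.59 = 1.02 pp.

1.02 percentage points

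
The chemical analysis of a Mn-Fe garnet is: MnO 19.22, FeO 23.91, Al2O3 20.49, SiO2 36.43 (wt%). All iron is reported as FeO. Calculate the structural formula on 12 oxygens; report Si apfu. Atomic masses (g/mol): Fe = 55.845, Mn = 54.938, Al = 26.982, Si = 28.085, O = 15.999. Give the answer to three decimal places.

19.22 wt% MnO ÷ 70.937 g/mol = 0.27094 mol, giving 0.27094 Mn and 0.27094 O.
23.91 wt% FeO ÷ 71.844 g/mol = 0.33280 mol, giving 0.33280 Fe and 0.33280 O.
20.49 wt% Al2O3 ÷ 101.961 g/mol = 0.20096 mol, giving 0.40192 Al and 0.60288 O.
36.43 wt% SiO2 ÷ 60.083 g/mol = 0.60633 mol, giving 0.60633 Si and 1.21266 O.
Oxygen sums to 2.41928; scaling by 12/2.41928 = 4.96015 puts the formula on 12 O.
Si: 0.60633 × 4.96015 = 3.007 atoms per formula unit.

3.007 Si apfu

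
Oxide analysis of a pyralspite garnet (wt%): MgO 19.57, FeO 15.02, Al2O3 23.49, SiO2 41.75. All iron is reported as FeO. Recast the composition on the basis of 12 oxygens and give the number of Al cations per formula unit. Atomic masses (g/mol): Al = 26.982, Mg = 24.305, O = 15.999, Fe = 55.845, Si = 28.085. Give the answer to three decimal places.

19.57 wt% MgO ÷ 40.304 g/mol = 0.48556 mol, giving 0.48556 Mg and 0.48556 O.
15.02 wt% FeO ÷ 71.844 g/mol = 0.20906 mol, giving 0.20906 Fe and 0.20906 O.
23.49 wt% Al2O3 ÷ 101.961 g/mol = 0.23038 mol, giving 0.46076 Al and 0.69114 O.
41.75 wt% SiO2 ÷ 60.083 g/mol = 0.69487 mol, giving 0.69487 Si and 1.38974 O.
Oxygen sums to 2.77550; scaling by 12/2.77550 = 4.32355 puts the formula on 12 O.
Al: 0.46076 × 4.32355 = 1.992 atoms per formula unit.

1.992 Al apfu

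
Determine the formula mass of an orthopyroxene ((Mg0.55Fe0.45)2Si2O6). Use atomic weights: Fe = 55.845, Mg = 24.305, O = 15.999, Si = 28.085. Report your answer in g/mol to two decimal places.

M = 1.10*24.305 + 0.90*55.845 + 2*28.085 + 6*15.999

229.16 g/mol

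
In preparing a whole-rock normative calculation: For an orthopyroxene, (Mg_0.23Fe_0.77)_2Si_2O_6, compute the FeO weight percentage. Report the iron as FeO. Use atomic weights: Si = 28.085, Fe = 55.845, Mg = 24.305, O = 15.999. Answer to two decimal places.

44.37 wt%

M((Mg_0.23Fe_0.77)_2Si_2O_6) = 249.346 g/mol; M(FeO) = 71.844 g/mol.
Moles FeO per formula unit = 1.54 Fe ÷ 1 = 1.5400.
FeO fraction = (1.5400 × 71.844) / 249.346 = 110.640/249.346 = 0.4437.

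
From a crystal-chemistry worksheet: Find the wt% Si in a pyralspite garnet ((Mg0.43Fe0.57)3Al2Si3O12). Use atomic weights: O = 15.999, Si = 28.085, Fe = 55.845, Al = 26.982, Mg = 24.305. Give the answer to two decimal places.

18.43 weight percent

Molar mass of (Mg0.43Fe0.57)3Al2Si3O12: 1.29·24.305 + 1.71·55.845 + 2·26.982 + 3·28.085 + 12·15.999 = 457.055 g/mol.
Mass of Si per formula unit: 3 × 28.085 = 84.255 g.
Weight fraction Si = 84.255 / 457.055 = 0.1843.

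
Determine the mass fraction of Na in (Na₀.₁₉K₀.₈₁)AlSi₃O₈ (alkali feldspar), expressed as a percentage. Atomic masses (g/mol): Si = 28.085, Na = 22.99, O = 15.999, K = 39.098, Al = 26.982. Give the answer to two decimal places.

M((Na₀.₁₉K₀.₈₁)AlSi₃O₈) = 275.266 g/mol.
Na contributes 0.19 × 22.99 = 4.368 g per mole.
4.368/275.266 = 0.0159 → 1.59%.

1.59 mass %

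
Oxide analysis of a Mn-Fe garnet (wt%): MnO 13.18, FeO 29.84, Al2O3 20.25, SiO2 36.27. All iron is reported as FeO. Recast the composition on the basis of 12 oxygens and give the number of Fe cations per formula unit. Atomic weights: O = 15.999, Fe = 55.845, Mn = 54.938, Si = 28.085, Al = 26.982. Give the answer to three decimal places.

2.073 Fe apfu

MnO: 13.18/70.937 = 0.18580 mol → 0.18580 mol Mn, 0.18580 mol O.
FeO: 29.84/71.844 = 0.41534 mol → 0.41534 mol Fe, 0.41534 mol O.
Al2O3: 20.25/101.961 = 0.19861 mol → 0.39722 mol Al, 0.59583 mol O.
SiO2: 36.27/60.083 = 0.60366 mol → 0.60366 mol Si, 1.20732 mol O.
Total oxygen = 2.40429 mol. Normalization factor = 12/2.40429 = 4.99108.
Fe per 12 O = 0.41534 × 4.99108 = 2.073.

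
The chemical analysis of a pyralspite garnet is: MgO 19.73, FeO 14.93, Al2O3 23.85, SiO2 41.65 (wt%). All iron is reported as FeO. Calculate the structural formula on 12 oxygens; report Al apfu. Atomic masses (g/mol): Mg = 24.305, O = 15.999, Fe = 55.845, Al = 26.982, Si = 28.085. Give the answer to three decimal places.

2.015 Al apfu

MgO: 19.73/40.304 = 0.48953 mol → 0.48953 mol Mg, 0.48953 mol O.
FeO: 14.93/71.844 = 0.20781 mol → 0.20781 mol Fe, 0.20781 mol O.
Al2O3: 23.85/101.961 = 0.23391 mol → 0.46782 mol Al, 0.70173 mol O.
SiO2: 41.65/60.083 = 0.69321 mol → 0.69321 mol Si, 1.38642 mol O.
Total oxygen = 2.78549 mol. Normalization factor = 12/2.78549 = 4.30804.
Al per 12 O = 0.46782 × 4.30804 = 2.015.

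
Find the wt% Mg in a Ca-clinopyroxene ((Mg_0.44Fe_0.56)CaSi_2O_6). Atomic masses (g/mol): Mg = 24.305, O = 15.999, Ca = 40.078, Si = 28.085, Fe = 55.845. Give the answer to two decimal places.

4.57 weight percent

Formula mass = 0.44×24.305 + 0.56×55.845 + 1×40.078 + 2×28.085 + 6×15.999 = 234.209 g/mol, of which 10.694 g is Mg.
So Mg makes up 10.694/234.209 = 0.0457 of the mass, i.e. 4.57%.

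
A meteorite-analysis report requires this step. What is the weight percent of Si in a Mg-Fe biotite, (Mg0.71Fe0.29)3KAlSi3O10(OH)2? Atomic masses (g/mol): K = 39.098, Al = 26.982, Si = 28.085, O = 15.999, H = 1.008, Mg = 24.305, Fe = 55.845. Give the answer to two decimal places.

18.95 wt%

Formula mass = 2.13*24.305 + 0.87*55.845 + 1*39.098 + 1*26.982 + 3*28.085 + 12*15.999 + 2*1.008 = 444.694 g/mol, of which 84.255 g is Si.
So Si makes up 84.255/444.694 = 0.1895 of the mass, i.e. 18.95%.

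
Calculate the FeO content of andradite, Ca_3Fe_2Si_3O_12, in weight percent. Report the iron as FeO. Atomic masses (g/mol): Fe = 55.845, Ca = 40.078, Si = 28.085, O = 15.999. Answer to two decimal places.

28.28 wt%

Molar mass of Ca_3Fe_2Si_3O_12 = 3*40.078 + 2*55.845 + 3*28.085 + 12*15.999 = 508.167 g/mol.
Each formula unit contains 2 Fe, equivalent to 2/1 = 2.0000 mol FeO.
M(FeO) = 1×55.845 + 1×15.999 = 71.844 g/mol.
Mass of FeO per formula unit = 2.0000 × 71.844 = 143.688 g.
FeO wt% = 143.688 / 508.167 × 100 = 28.28%.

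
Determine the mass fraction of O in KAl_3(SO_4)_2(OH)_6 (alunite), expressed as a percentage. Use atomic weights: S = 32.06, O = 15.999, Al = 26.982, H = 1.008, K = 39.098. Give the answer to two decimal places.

54.08 mass %

M(KAl_3(SO_4)_2(OH)_6) = 414.198 g/mol.
O contributes 14 × 15.999 = 223.986 g per mole.
223.986/414.198 = 0.5408 → 54.08%.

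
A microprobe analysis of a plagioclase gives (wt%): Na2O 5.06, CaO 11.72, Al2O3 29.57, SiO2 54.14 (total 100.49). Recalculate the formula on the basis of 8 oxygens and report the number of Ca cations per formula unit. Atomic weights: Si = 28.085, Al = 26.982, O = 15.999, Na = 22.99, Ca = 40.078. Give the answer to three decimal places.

0.564 Ca apfu

Na2O (M=61.979): mol = 0.08164; Na = 0.16328, O = 0.08164.
CaO (M=56.077): mol = 0.20900; Ca = 0.20900, O = 0.20900.
Al2O3 (M=101.961): mol = 0.29001; Al = 0.58002, O = 0.87003.
SiO2 (M=60.083): mol = 0.90109; Si = 0.90109, O = 1.80218.
ΣO = 2.96285; factor = 8/ΣO = 2.70010.
Ca apfu = 0.20900 × 2.70010 = 0.564.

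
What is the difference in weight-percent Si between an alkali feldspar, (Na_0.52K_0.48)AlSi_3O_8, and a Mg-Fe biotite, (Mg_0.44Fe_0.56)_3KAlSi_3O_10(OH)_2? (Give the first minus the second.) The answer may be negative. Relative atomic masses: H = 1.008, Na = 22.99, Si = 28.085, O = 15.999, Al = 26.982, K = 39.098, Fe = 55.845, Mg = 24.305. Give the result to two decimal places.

13.29 percentage points

First mineral: 84.255 g Si in 269.951 g formula = 31.21 wt% Si.
Second mineral: 84.255 g Si in 470.241 g formula = 17.92 wt% Si.
31.21% − 17.92% gives a difference of 13.29 percentage points.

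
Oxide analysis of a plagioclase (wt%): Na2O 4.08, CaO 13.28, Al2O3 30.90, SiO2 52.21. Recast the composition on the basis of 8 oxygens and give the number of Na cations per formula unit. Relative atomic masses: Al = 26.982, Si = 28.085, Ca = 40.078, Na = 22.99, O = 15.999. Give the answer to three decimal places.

0.357 Na apfu

Na2O (M=61.979): mol = 0.06583; Na = 0.13166, O = 0.06583.
CaO (M=56.077): mol = 0.23682; Ca = 0.23682, O = 0.23682.
Al2O3 (M=101.961): mol = 0.30306; Al = 0.60612, O = 0.90918.
SiO2 (M=60.083): mol = 0.86896; Si = 0.86896, O = 1.73792.
ΣO = 2.94975; factor = 8/ΣO = 2.71209.
Na apfu = 0.13166 × 2.71209 = 0.357.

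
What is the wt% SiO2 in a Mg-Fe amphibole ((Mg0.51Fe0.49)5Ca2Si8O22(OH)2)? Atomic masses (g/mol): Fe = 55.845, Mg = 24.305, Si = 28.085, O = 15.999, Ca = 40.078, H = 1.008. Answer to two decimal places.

54.03 wt%

Molar mass of (Mg0.51Fe0.49)5Ca2Si8O22(OH)2 = 2.55·24.305 + 2.45·55.845 + 2·40.078 + 8·28.085 + 24·15.999 + 2·1.008 = 889.626 g/mol.
Each formula unit contains 8 Si, equivalent to 8/1 = 8.0000 mol SiO2.
M(SiO2) = 1×28.085 + 2×15.999 = 60.083 g/mol.
Mass of SiO2 per formula unit = 8.0000 × 60.083 = 480.664 g.
SiO2 wt% = 480.664 / 889.626 × 100 = 54.03%.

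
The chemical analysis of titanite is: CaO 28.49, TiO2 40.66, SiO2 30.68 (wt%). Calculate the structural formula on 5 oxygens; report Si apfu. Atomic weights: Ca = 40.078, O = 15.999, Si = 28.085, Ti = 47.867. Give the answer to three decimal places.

CaO (M=56.077): mol = 0.50805; Ca = 0.50805, O = 0.50805.
TiO2 (M=79.865): mol = 0.50911; Ti = 0.50911, O = 1.01822.
SiO2 (M=60.083): mol = 0.51063; Si = 0.51063, O = 1.02126.
ΣO = 2.54753; factor = 5/ΣO = 1.96269.
Si apfu = 0.51063 × 1.96269 = 1.002.

1.002 Si apfu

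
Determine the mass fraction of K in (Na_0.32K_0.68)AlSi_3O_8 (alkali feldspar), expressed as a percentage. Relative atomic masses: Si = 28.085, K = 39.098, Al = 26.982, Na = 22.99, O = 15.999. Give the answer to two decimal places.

9.73 weight percent

M((Na_0.32K_0.68)AlSi_3O_8) = 273.172 g/mol.
K contributes 0.68 × 39.098 = 26.587 g per mole.
26.587/273.172 = 0.0973 → 9.73%.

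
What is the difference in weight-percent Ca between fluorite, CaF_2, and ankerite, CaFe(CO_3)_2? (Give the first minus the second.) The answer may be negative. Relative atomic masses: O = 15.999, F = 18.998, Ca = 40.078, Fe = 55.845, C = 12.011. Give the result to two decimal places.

First mineral: 40.078 g Ca in 78.074 g formula = 51.33 wt% Ca.
Second mineral: 40.078 g Ca in 215.939 g formula = 18.56 wt% Ca.
51.33% − 18.56% gives a difference of 32.77 percentage points.

32.77 percentage points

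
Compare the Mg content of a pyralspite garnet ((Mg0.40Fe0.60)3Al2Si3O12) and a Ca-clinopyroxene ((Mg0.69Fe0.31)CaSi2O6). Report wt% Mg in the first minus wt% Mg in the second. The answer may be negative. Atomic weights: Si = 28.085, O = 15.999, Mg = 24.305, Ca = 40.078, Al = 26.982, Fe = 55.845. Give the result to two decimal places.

First mineral: 29.166 g Mg in 459.894 g formula = 6.34 wt% Mg.
Second mineral: 16.770 g Mg in 226.324 g formula = 7.41 wt% Mg.
6.34% − 7.41% gives a difference of -1.07 percentage points.

-1.07 percentage points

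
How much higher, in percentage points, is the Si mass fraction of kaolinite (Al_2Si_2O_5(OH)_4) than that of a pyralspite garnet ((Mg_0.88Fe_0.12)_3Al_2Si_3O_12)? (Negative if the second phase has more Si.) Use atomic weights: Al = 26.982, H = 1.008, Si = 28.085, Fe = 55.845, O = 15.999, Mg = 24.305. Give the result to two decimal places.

1.43 percentage points

M(Al_2Si_2O_5(OH)_4) = 258.157 g/mol, so wt% Si = 56.170/258.157 × 100 = 21.76%.
M((Mg_0.88Fe_0.12)_3Al_2Si_3O_12) = 414.476 g/mol, so wt% Si = 84.255/414.476 × 100 = 20.33%.
21.76 − 20.33 = 1.43 pp.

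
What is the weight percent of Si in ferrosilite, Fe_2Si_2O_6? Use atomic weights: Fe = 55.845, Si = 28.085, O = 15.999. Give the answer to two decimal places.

Molar mass of Fe_2Si_2O_6: 2·55.845 + 2·28.085 + 6·15.999 = 263.854 g/mol.
Mass of Si per formula unit: 2 × 28.085 = 56.170 g.
Weight fraction Si = 56.170 / 263.854 = 0.2129.

21.29 wt%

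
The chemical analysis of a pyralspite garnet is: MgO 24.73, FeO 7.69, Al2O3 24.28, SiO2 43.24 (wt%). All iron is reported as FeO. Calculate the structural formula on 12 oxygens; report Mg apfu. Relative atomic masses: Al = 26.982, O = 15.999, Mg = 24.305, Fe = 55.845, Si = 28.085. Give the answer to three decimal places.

24.73 wt% MgO ÷ 40.304 g/mol = 0.61359 mol, giving 0.61359 Mg and 0.61359 O.
7.69 wt% FeO ÷ 71.844 g/mol = 0.10704 mol, giving 0.10704 Fe and 0.10704 O.
24.28 wt% Al2O3 ÷ 101.961 g/mol = 0.23813 mol, giving 0.47626 Al and 0.71439 O.
43.24 wt% SiO2 ÷ 60.083 g/mol = 0.71967 mol, giving 0.71967 Si and 1.43934 O.
Oxygen sums to 2.87436; scaling by 12/2.87436 = 4.17484 puts the formula on 12 O.
Mg: 0.61359 × 4.17484 = 2.562 atoms per formula unit.

2.562 Mg apfu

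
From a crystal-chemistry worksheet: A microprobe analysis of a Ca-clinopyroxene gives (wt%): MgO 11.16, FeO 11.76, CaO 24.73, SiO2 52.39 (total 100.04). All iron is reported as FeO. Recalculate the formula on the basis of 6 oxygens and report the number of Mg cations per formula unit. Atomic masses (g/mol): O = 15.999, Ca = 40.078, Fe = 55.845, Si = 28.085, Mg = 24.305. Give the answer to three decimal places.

0.633 Mg apfu

MgO (M=40.304): mol = 0.27690; Mg = 0.27690, O = 0.27690.
FeO (M=71.844): mol = 0.16369; Fe = 0.16369, O = 0.16369.
CaO (M=56.077): mol = 0.44100; Ca = 0.44100, O = 0.44100.
SiO2 (M=60.083): mol = 0.87196; Si = 0.87196, O = 1.74392.
ΣO = 2.62551; factor = 6/ΣO = 2.28527.
Mg apfu = 0.27690 × 2.28527 = 0.633.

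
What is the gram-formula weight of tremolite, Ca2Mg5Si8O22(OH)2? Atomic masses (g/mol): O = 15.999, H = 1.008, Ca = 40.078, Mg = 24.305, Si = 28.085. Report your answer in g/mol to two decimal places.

M = 2(40.078) + 5(24.305) + 8(28.085) + 24(15.999) + 2(1.008)

812.35 g/mol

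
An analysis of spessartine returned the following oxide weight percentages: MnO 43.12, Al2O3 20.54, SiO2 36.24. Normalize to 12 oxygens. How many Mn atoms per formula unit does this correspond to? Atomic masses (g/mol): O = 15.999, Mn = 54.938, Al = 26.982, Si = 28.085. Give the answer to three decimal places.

3.016 Mn apfu

MnO (M=70.937): mol = 0.60786; Mn = 0.60786, O = 0.60786.
Al2O3 (M=101.961): mol = 0.20145; Al = 0.40290, O = 0.60435.
SiO2 (M=60.083): mol = 0.60317; Si = 0.60317, O = 1.20634.
ΣO = 2.41855; factor = 12/ΣO = 4.96165.
Mn apfu = 0.60786 × 4.96165 = 3.016.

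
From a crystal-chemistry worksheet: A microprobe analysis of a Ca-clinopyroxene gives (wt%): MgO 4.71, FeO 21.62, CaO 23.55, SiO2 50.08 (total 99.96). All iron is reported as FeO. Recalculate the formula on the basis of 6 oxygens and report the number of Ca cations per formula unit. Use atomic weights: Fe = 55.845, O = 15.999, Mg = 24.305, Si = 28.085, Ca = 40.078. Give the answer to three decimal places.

1.006 Ca apfu

MgO: 4.71/40.304 = 0.11686 mol → 0.11686 mol Mg, 0.11686 mol O.
FeO: 21.62/71.844 = 0.30093 mol → 0.30093 mol Fe, 0.30093 mol O.
CaO: 23.55/56.077 = 0.41996 mol → 0.41996 mol Ca, 0.41996 mol O.
SiO2: 50.08/60.083 = 0.83351 mol → 0.83351 mol Si, 1.66702 mol O.
Total oxygen = 2.50477 mol. Normalization factor = 6/2.50477 = 2.39543.
Ca per 6 O = 0.41996 × 2.39543 = 1.006.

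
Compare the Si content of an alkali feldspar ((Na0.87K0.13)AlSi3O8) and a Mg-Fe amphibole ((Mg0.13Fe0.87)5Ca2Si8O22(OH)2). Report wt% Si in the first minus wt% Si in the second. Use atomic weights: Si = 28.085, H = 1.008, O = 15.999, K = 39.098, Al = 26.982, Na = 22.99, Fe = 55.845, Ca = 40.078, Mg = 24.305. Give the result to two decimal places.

M((Na0.87K0.13)AlSi3O8) = 264.313 g/mol, so wt% Si = 84.255/264.313 × 100 = 31.88%.
M((Mg0.13Fe0.87)5Ca2Si8O22(OH)2) = 949.552 g/mol, so wt% Si = 224.680/949.552 × 100 = 23.66%.
31.88 − 23.66 = 8.22 pp.

8.22 percentage points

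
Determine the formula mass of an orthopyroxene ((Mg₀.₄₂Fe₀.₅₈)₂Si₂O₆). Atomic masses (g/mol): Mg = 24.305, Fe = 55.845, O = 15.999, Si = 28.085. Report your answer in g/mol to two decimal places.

Mg: 0.84 × 24.305 = 20.4162
Fe: 1.16 × 55.845 = 64.7802
Si: 2 × 28.085 = 56.1700
O: 6 × 15.999 = 95.9940
Summing the contributions gives the formula mass.

237.36 g/mol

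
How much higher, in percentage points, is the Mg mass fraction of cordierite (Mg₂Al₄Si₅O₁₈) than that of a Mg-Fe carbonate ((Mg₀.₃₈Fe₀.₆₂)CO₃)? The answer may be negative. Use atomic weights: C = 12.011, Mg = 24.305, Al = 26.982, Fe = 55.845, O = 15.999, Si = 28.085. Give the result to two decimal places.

M(Mg₂Al₄Si₅O₁₈) = 584.945 g/mol, so wt% Mg = 48.610/584.945 × 100 = 8.31%.
M((Mg₀.₃₈Fe₀.₆₂)CO₃) = 103.868 g/mol, so wt% Mg = 9.236/103.868 × 100 = 8.89%.
8.31 − 8.89 = -0.58 pp.

-0.58 percentage points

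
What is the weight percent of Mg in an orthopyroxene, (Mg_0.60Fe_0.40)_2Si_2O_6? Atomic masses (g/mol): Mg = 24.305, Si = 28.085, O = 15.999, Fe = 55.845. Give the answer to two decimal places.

12.90 mass %

Molar mass of (Mg_0.60Fe_0.40)_2Si_2O_6: 1.20·24.305 + 0.80·55.845 + 2·28.085 + 6·15.999 = 226.006 g/mol.
Mass of Mg per formula unit: 1.20 × 24.305 = 29.166 g.
Weight fraction Mg = 29.166 / 226.006 = 0.1290.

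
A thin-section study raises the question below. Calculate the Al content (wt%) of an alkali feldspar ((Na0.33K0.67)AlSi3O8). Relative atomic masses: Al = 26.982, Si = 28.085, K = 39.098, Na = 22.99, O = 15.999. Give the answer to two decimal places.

M((Na0.33K0.67)AlSi3O8) = 273.011 g/mol.
Al contributes 1 × 26.982 = 26.982 g per mole.
26.982/273.011 = 0.0988 → 9.88%.

9.88 wt%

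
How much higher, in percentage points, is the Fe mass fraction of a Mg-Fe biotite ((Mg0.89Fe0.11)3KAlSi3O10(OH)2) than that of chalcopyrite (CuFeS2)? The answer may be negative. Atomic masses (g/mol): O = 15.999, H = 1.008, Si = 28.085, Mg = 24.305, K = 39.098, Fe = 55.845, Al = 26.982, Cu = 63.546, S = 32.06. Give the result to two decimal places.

-26.12 percentage points

First mineral: 18.429 g Fe in 427.662 g formula = 4.31 wt% Fe.
Second mineral: 55.845 g Fe in 183.511 g formula = 30.43 wt% Fe.
4.31% − 30.43% gives a difference of -26.12 percentage points.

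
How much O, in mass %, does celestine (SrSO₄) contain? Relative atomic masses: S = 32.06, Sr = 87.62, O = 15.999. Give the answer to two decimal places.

34.84 mass %

Molar mass of SrSO₄: 1·87.62 + 1·32.06 + 4·15.999 = 183.676 g/mol.
Mass of O per formula unit: 4 × 15.999 = 63.996 g.
Weight fraction O = 63.996 / 183.676 = 0.3484.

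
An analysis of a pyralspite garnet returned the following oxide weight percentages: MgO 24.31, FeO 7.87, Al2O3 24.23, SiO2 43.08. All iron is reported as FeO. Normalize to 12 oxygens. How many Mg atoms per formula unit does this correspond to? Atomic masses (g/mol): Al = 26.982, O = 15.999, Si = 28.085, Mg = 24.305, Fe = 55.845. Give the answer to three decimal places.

2.531 Mg apfu

MgO: 24.31/40.304 = 0.60317 mol → 0.60317 mol Mg, 0.60317 mol O.
FeO: 7.87/71.844 = 0.10954 mol → 0.10954 mol Fe, 0.10954 mol O.
Al2O3: 24.23/101.961 = 0.23764 mol → 0.47528 mol Al, 0.71292 mol O.
SiO2: 43.08/60.083 = 0.71701 mol → 0.71701 mol Si, 1.43402 mol O.
Total oxygen = 2.85965 mol. Normalization factor = 12/2.85965 = 4.19632.
Mg per 12 O = 0.60317 × 4.19632 = 2.531.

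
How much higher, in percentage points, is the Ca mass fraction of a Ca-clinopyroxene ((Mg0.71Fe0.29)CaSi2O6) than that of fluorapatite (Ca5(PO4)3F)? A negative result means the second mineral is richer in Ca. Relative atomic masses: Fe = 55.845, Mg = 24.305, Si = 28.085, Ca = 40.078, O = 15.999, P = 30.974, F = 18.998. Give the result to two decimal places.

-21.98 percentage points

First mineral: 40.078 g Ca in 225.694 g formula = 17.76 wt% Ca.
Second mineral: 200.390 g Ca in 504.298 g formula = 39.74 wt% Ca.
17.76% − 39.74% gives a difference of -21.98 percentage points.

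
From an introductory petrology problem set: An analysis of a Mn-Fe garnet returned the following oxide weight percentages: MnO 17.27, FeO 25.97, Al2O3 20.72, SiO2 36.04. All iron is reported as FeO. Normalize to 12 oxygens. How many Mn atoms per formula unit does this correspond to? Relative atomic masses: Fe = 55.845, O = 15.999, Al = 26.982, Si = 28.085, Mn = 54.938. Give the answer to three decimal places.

17.27 wt% MnO ÷ 70.937 g/mol = 0.24346 mol, giving 0.24346 Mn and 0.24346 O.
25.97 wt% FeO ÷ 71.844 g/mol = 0.36148 mol, giving 0.36148 Fe and 0.36148 O.
20.72 wt% Al2O3 ÷ 101.961 g/mol = 0.20321 mol, giving 0.40642 Al and 0.60963 O.
36.04 wt% SiO2 ÷ 60.083 g/mol = 0.59984 mol, giving 0.59984 Si and 1.19968 O.
Oxygen sums to 2.41425; scaling by 12/2.41425 = 4.97049 puts the formula on 12 O.
Mn: 0.24346 × 4.97049 = 1.210 atoms per formula unit.

1.210 Mn apfu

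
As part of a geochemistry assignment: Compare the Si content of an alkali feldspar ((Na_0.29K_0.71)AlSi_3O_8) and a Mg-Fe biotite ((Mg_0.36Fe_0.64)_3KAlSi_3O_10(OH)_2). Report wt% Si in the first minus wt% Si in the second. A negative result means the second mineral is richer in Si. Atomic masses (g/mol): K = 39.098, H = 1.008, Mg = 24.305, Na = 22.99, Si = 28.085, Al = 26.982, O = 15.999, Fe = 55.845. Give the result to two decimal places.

Si in (Na_0.29K_0.71)AlSi_3O_8: molar mass 273.656 g/mol; 3×28.085 = 84.255 g → 30.79 wt%.
Si in (Mg_0.36Fe_0.64)_3KAlSi_3O_10(OH)_2: molar mass 477.811 g/mol; 3×28.085 = 84.255 g → 17.63 wt%.
Difference = 30.79 − 17.63 = 13.16 percentage points.

13.16 percentage points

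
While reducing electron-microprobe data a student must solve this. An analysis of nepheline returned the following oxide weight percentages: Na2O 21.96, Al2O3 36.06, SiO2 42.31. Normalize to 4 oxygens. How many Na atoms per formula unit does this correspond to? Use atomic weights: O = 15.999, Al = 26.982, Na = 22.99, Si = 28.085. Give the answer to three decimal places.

1.004 Na apfu

Na2O: 21.96/61.979 = 0.35431 mol → 0.70862 mol Na, 0.35431 mol O.
Al2O3: 36.06/101.961 = 0.35366 mol → 0.70732 mol Al, 1.06098 mol O.
SiO2: 42.31/60.083 = 0.70419 mol → 0.70419 mol Si, 1.40838 mol O.
Total oxygen = 2.82367 mol. Normalization factor = 4/2.82367 = 1.41660.
Na per 4 O = 0.70862 × 1.41660 = 1.004.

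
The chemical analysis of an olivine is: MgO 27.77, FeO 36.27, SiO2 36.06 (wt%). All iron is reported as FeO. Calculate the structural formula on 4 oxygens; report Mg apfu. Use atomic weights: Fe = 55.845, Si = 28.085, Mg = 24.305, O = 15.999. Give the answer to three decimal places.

1.151 Mg apfu

27.77 wt% MgO ÷ 40.304 g/mol = 0.68901 mol, giving 0.68901 Mg and 0.68901 O.
36.27 wt% FeO ÷ 71.844 g/mol = 0.50484 mol, giving 0.50484 Fe and 0.50484 O.
36.06 wt% SiO2 ÷ 60.083 g/mol = 0.60017 mol, giving 0.60017 Si and 1.20034 O.
Oxygen sums to 2.39419; scaling by 4/2.39419 = 1.67071 puts the formula on 4 O.
Mg: 0.68901 × 1.67071 = 1.151 atoms per formula unit.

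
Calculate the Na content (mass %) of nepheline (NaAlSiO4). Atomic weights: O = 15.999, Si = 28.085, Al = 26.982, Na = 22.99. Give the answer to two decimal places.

Molar mass of NaAlSiO4: 1×22.99 + 1×26.982 + 1×28.085 + 4×15.999 = 142.053 g/mol.
Mass of Na per formula unit: 1 × 22.99 = 22.990 g.
Weight fraction Na = 22.990 / 142.053 = 0.1618.

16.18 mass %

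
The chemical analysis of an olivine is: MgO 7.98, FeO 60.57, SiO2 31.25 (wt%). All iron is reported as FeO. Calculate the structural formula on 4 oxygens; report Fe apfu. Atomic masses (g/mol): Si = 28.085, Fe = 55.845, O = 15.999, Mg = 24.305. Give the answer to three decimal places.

1.620 Fe apfu

MgO: 7.98/40.304 = 0.19800 mol → 0.19800 mol Mg, 0.19800 mol O.
FeO: 60.57/71.844 = 0.84308 mol → 0.84308 mol Fe, 0.84308 mol O.
SiO2: 31.25/60.083 = 0.52011 mol → 0.52011 mol Si, 1.04022 mol O.
Total oxygen = 2.08130 mol. Normalization factor = 4/2.08130 = 1.92188.
Fe per 4 O = 0.84308 × 1.92188 = 1.620.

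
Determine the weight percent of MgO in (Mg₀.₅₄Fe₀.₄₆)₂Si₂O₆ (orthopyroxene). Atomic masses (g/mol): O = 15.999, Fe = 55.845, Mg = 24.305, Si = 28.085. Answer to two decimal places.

M((Mg₀.₅₄Fe₀.₄₆)₂Si₂O₆) = 229.791 g/mol; M(MgO) = 40.304 g/mol.
Moles MgO per formula unit = 1.08 Mg ÷ 1 = 1.0800.
MgO fraction = (1.0800 × 40.304) / 229.791 = 43.528/229.791 = 0.1894.

18.94 wt%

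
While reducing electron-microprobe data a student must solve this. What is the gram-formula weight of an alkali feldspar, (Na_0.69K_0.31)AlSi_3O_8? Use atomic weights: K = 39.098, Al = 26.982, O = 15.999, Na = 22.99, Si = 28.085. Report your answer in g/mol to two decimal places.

Na: 0.69 × 22.99 = 15.8631
K: 0.31 × 39.098 = 12.1204
Al: 1 × 26.982 = 26.9820
Si: 3 × 28.085 = 84.2550
O: 8 × 15.999 = 127.9920
Summing the contributions gives the formula mass.

267.21 g/mol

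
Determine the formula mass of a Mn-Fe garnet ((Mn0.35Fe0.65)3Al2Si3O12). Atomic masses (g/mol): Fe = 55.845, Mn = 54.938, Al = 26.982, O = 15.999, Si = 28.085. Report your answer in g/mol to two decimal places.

496.79 g/mol

M = 1.05(54.938) + 1.95(55.845) + 2(26.982) + 3(28.085) + 12(15.999)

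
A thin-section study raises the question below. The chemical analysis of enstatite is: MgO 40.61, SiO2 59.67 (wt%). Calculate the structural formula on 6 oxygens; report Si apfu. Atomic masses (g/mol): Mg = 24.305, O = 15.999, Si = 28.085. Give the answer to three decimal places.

40.61 wt% MgO ÷ 40.304 g/mol = 1.00759 mol, giving 1.00759 Mg and 1.00759 O.
59.67 wt% SiO2 ÷ 60.083 g/mol = 0.99313 mol, giving 0.99313 Si and 1.98626 O.
Oxygen sums to 2.99385; scaling by 6/2.99385 = 2.00411 puts the formula on 6 O.
Si: 0.99313 × 2.00411 = 1.990 atoms per formula unit.

1.990 Si apfu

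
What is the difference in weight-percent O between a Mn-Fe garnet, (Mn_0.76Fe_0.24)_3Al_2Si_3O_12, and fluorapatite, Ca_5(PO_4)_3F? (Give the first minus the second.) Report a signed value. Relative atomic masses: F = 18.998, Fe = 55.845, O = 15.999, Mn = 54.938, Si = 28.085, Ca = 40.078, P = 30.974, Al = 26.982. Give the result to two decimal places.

O in (Mn_0.76Fe_0.24)_3Al_2Si_3O_12: molar mass 495.674 g/mol; 12×15.999 = 191.988 g → 38.73 wt%.
O in Ca_5(PO_4)_3F: molar mass 504.298 g/mol; 12×15.999 = 191.988 g → 38.07 wt%.
Difference = 38.73 − 38.07 = 0.66 percentage points.

0.66 percentage points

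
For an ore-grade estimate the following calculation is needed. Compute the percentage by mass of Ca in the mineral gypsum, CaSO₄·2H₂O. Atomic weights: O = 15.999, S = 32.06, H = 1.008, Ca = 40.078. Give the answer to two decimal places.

Molar mass of CaSO₄·2H₂O: 1×40.078 + 1×32.06 + 6×15.999 + 4×1.008 = 172.164 g/mol.
Mass of Ca per formula unit: 1 × 40.078 = 40.078 g.
Weight fraction Ca = 40.078 / 172.164 = 0.2328.

23.28 wt%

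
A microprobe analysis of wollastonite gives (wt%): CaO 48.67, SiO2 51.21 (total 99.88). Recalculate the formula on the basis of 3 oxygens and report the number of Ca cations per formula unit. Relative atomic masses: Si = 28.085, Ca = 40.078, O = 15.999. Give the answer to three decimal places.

48.67 wt% CaO ÷ 56.077 g/mol = 0.86791 mol, giving 0.86791 Ca and 0.86791 O.
51.21 wt% SiO2 ÷ 60.083 g/mol = 0.85232 mol, giving 0.85232 Si and 1.70464 O.
Oxygen sums to 2.57255; scaling by 3/2.57255 = 1.16616 puts the formula on 3 O.
Ca: 0.86791 × 1.16616 = 1.012 atoms per formula unit.

1.012 Ca apfu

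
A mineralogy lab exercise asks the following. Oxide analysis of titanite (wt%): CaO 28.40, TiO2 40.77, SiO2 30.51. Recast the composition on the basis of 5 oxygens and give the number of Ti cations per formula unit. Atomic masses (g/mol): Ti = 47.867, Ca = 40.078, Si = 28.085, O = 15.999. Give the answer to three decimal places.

1.004 Ti apfu

CaO (M=56.077): mol = 0.50645; Ca = 0.50645, O = 0.50645.
TiO2 (M=79.865): mol = 0.51049; Ti = 0.51049, O = 1.02098.
SiO2 (M=60.083): mol = 0.50780; Si = 0.50780, O = 1.01560.
ΣO = 2.54303; factor = 5/ΣO = 1.96616.
Ti apfu = 0.51049 × 1.96616 = 1.004.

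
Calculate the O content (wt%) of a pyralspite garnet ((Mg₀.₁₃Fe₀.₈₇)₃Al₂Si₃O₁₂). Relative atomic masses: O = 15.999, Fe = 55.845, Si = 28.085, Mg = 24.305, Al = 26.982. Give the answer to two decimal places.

Molar mass of (Mg₀.₁₃Fe₀.₈₇)₃Al₂Si₃O₁₂: 0.39×24.305 + 2.61×55.845 + 2×26.982 + 3×28.085 + 12×15.999 = 485.441 g/mol.
Mass of O per formula unit: 12 × 15.999 = 191.988 g.
Weight fraction O = 191.988 / 485.441 = 0.3955.

39.55 wt%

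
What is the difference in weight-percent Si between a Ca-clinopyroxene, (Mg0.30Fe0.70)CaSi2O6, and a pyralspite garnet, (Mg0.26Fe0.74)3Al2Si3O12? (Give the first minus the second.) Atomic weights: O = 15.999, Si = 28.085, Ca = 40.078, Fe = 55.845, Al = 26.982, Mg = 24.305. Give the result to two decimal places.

5.73 percentage points

First mineral: 56.170 g Si in 238.625 g formula = 23.54 wt% Si.
Second mineral: 84.255 g Si in 473.141 g formula = 17.81 wt% Si.
23.54% − 17.81% gives a difference of 5.73 percentage points.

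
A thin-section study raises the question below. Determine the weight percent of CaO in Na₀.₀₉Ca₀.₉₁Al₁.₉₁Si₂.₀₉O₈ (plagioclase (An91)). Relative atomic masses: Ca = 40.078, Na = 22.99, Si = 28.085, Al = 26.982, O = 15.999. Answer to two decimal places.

18.44 wt%

Molar mass of Na₀.₀₉Ca₀.₉₁Al₁.₉₁Si₂.₀₉O₈ = 0.09·22.99 + 0.91·40.078 + 1.91·26.982 + 2.09·28.085 + 8·15.999 = 276.765 g/mol.
Each formula unit contains 0.91 Ca, equivalent to 0.91/1 = 0.9100 mol CaO.
M(CaO) = 1×40.078 + 1×15.999 = 56.077 g/mol.
Mass of CaO per formula unit = 0.9100 × 56.077 = 51.030 g.
CaO wt% = 51.030 / 276.765 × 100 = 18.44%.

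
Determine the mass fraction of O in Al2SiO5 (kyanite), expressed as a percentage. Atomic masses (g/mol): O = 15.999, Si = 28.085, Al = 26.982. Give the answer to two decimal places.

49.37 wt%

Molar mass of Al2SiO5: 2×26.982 + 1×28.085 + 5×15.999 = 162.044 g/mol.
Mass of O per formula unit: 5 × 15.999 = 79.995 g.
Weight fraction O = 79.995 / 162.044 = 0.4937.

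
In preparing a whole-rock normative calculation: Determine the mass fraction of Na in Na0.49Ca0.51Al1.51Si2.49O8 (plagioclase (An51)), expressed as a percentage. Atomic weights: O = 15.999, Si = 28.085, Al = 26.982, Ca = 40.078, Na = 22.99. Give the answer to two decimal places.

Formula mass = 0.49×22.99 + 0.51×40.078 + 1.51×26.982 + 2.49×28.085 + 8×15.999 = 270.371 g/mol, of which 11.265 g is Na.
So Na makes up 11.265/270.371 = 0.0417 of the mass, i.e. 4.17%.

4.17 weight percent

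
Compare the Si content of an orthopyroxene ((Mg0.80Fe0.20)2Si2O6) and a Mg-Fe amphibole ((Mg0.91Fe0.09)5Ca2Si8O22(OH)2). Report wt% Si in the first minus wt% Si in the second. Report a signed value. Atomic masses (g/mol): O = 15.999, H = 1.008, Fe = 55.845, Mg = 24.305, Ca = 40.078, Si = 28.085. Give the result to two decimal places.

-0.86 percentage points

M((Mg0.80Fe0.20)2Si2O6) = 213.390 g/mol, so wt% Si = 56.170/213.390 × 100 = 26.32%.
M((Mg0.91Fe0.09)5Ca2Si8O22(OH)2) = 826.546 g/mol, so wt% Si = 224.680/826.546 × 100 = 27.18%.
26.32 − 27.18 = -0.86 pp.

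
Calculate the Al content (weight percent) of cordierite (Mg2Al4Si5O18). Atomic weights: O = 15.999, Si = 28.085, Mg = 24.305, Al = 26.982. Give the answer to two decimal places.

18.45 weight percent

Formula mass = 2×24.305 + 4×26.982 + 5×28.085 + 18×15.999 = 584.945 g/mol, of which 107.928 g is Al.
So Al makes up 107.928/584.945 = 0.1845 of the mass, i.e. 18.45%.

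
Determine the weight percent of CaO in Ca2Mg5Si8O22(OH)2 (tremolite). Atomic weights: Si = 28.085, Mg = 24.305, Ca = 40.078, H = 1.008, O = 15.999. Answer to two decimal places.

Molar mass of Ca2Mg5Si8O22(OH)2 = 2×40.078 + 5×24.305 + 8×28.085 + 24×15.999 + 2×1.008 = 812.353 g/mol.
Each formula unit contains 2 Ca, equivalent to 2/1 = 2.0000 mol CaO.
M(CaO) = 1×40.078 + 1×15.999 = 56.077 g/mol.
Mass of CaO per formula unit = 2.0000 × 56.077 = 112.154 g.
CaO wt% = 112.154 / 812.353 × 100 = 13.81%.

13.81 wt%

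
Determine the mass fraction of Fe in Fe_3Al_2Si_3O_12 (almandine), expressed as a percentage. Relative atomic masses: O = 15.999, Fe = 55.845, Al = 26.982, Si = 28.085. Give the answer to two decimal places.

33.66 wt%

M(Fe_3Al_2Si_3O_12) = 497.742 g/mol.
Fe contributes 3 × 55.845 = 167.535 g per mole.
167.535/497.742 = 0.3366 → 33.66%.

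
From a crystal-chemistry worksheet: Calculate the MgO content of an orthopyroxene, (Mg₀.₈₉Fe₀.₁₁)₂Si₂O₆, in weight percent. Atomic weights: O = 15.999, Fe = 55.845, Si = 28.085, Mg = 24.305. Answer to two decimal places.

34.54 wt%

Formula mass = 207.713 g/mol.
1.78 Mg → 1.7800 mol MgO per formula unit; M(MgO) = 40.304, so MgO mass = 71.741 g.
71.741/207.713 × 100 = 34.54 wt%.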